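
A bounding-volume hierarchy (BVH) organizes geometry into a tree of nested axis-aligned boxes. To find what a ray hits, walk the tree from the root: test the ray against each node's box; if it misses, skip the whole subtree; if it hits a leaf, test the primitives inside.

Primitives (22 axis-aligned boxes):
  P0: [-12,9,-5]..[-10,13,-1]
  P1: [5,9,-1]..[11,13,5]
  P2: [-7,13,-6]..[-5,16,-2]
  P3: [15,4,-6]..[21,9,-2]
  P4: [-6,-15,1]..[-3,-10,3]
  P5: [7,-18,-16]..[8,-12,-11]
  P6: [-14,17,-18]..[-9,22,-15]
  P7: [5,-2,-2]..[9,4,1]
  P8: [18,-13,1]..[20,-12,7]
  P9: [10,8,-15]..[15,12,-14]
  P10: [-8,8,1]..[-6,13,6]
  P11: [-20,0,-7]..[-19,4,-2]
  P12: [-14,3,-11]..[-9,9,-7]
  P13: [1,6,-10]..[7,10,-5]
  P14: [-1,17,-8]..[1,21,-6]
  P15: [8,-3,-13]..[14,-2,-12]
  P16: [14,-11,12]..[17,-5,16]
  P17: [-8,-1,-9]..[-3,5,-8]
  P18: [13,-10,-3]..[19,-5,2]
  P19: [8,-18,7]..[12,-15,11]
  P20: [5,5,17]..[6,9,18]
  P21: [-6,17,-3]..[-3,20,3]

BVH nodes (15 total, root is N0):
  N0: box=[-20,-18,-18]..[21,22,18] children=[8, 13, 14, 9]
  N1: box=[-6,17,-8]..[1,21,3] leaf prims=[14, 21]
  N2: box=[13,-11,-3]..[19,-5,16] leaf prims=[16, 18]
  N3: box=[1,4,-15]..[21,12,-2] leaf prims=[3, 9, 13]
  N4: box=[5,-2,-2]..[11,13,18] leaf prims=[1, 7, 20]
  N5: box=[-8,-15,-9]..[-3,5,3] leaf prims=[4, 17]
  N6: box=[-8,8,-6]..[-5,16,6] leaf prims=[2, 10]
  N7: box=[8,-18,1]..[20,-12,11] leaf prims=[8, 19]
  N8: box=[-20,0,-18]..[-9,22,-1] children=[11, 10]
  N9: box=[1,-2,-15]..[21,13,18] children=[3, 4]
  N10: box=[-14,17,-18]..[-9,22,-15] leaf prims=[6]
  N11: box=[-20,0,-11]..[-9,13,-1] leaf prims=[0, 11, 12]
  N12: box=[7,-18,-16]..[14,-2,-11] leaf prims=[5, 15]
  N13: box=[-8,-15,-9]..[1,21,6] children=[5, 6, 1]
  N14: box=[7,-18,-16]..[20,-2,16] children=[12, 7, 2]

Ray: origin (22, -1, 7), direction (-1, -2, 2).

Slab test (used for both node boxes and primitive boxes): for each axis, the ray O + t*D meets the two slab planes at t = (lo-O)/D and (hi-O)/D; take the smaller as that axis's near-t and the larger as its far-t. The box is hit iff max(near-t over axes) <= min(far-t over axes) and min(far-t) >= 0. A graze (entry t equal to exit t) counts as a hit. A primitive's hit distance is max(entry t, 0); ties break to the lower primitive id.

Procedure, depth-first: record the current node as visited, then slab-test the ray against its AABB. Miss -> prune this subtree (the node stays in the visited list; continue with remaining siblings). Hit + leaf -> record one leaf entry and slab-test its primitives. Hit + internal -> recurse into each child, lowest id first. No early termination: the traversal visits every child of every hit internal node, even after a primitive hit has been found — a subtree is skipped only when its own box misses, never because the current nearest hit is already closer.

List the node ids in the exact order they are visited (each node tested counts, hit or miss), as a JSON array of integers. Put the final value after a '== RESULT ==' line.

Walk:
N0 x:[1,42] y:[-23/2,17/2] z:[-25/2,11/2] -> hit [1,11/2], descend [8, 9, 13, 14]
  N8 x:[31,42] y:[-23/2,-1/2] z:[-25/2,-4] -> miss, prune
  N9 x:[1,21] y:[-7,1/2] z:[-11,11/2] -> miss, prune
  N13 x:[21,30] y:[-11,7] z:[-8,-1/2] -> miss, prune
  N14 x:[2,15] y:[1/2,17/2] z:[-23/2,9/2] -> hit [2,9/2], descend [2, 7, 12]
    N2 x:[3,9] y:[2,5] z:[-5,9/2] -> hit [3,9/2] leaf, test {P16(miss), P18(miss)}
    N7 x:[2,14] y:[11/2,17/2] z:[-3,2] -> miss, prune
    N12 x:[8,15] y:[1/2,17/2] z:[-23/2,-9] -> miss, prune

Visited [0, 8, 9, 13, 14, 2, 7, 12]. Tests: 8 box, 1 leaf. Nearest: miss.

== RESULT ==
[0, 8, 9, 13, 14, 2, 7, 12]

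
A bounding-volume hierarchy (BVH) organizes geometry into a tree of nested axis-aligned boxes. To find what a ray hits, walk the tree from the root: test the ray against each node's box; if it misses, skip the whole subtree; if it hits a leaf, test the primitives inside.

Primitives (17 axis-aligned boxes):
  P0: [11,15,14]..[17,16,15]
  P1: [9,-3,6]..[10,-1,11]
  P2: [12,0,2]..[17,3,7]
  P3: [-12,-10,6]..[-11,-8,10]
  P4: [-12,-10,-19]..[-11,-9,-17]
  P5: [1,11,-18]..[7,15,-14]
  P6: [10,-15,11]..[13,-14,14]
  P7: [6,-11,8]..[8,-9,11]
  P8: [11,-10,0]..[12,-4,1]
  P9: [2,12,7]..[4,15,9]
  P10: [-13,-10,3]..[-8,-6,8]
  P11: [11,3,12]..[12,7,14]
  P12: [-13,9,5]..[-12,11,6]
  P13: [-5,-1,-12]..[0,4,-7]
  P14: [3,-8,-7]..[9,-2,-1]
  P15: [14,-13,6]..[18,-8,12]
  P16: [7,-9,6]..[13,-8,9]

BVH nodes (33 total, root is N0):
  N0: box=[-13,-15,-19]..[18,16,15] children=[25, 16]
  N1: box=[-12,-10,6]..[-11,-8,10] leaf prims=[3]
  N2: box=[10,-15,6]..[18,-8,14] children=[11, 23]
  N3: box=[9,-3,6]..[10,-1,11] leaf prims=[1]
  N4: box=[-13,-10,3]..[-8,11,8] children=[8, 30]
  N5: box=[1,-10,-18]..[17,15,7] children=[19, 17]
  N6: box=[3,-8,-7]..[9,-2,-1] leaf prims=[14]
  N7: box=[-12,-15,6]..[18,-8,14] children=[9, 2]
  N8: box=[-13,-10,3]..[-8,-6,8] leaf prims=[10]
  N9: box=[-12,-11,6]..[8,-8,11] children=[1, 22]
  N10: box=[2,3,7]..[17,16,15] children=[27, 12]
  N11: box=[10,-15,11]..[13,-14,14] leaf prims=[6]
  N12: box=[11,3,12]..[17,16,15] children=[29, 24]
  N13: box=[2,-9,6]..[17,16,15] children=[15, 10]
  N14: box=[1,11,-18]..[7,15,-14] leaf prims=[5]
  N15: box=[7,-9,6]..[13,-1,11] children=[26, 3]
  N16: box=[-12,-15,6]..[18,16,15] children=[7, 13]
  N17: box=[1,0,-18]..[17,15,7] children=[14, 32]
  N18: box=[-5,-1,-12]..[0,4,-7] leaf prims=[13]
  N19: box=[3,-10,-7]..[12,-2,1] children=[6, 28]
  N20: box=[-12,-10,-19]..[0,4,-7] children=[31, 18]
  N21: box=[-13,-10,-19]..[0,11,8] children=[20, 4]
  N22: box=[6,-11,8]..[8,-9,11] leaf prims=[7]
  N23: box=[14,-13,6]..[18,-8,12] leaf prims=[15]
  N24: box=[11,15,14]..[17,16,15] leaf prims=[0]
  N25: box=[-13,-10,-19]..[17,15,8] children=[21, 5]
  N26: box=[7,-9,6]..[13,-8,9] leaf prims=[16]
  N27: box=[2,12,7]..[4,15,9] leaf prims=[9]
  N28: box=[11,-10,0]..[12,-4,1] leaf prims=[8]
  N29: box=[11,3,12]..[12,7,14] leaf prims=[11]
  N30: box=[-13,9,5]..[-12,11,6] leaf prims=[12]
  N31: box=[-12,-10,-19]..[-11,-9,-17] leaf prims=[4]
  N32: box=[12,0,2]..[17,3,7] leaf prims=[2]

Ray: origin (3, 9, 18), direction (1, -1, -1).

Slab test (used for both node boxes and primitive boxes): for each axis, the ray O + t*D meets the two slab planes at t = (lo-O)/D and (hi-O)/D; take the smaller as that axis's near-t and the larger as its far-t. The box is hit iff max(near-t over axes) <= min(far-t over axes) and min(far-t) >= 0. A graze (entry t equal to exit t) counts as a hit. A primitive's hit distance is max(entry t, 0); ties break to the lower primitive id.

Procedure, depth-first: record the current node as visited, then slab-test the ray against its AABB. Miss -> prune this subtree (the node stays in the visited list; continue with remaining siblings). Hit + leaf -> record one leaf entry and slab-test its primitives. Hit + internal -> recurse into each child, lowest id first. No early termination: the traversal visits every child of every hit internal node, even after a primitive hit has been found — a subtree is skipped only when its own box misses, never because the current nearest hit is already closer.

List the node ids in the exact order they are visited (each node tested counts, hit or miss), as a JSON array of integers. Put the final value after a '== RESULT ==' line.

Walk:
N0 x:[-16,15] y:[-7,24] z:[3,37] -> hit [3,15], descend [16, 25]
  N16 x:[-15,15] y:[-7,24] z:[3,12] -> hit [3,12], descend [7, 13]
    N7 x:[-15,15] y:[17,24] z:[4,12] -> miss, prune
    N13 x:[-1,14] y:[-7,18] z:[3,12] -> hit [3,12], descend [10, 15]
      N10 x:[-1,14] y:[-7,6] z:[3,11] -> hit [3,6], descend [12, 27]
        N12 x:[8,14] y:[-7,6] z:[3,6] -> miss, prune
        N27 x:[-1,1] y:[-6,-3] z:[9,11] -> miss, prune
      N15 x:[4,10] y:[10,18] z:[7,12] -> hit [10,10], descend [3, 26]
        N3 x:[6,7] y:[10,12] z:[7,12] -> miss, prune
        N26 x:[4,10] y:[17,18] z:[9,12] -> miss, prune
  N25 x:[-16,14] y:[-6,19] z:[10,37] -> hit [10,14], descend [5, 21]
    N5 x:[-2,14] y:[-6,19] z:[11,36] -> hit [11,14], descend [17, 19]
      N17 x:[-2,14] y:[-6,9] z:[11,36] -> miss, prune
      N19 x:[0,9] y:[11,19] z:[17,25] -> miss, prune
    N21 x:[-16,-3] y:[-2,19] z:[10,37] -> miss, prune

order=[0, 16, 7, 13, 10, 12, 27, 15, 3, 26, 25, 5, 17, 19, 21]  |boxes|=15  |leaves|=0  hit=miss

== RESULT ==
[0, 16, 7, 13, 10, 12, 27, 15, 3, 26, 25, 5, 17, 19, 21]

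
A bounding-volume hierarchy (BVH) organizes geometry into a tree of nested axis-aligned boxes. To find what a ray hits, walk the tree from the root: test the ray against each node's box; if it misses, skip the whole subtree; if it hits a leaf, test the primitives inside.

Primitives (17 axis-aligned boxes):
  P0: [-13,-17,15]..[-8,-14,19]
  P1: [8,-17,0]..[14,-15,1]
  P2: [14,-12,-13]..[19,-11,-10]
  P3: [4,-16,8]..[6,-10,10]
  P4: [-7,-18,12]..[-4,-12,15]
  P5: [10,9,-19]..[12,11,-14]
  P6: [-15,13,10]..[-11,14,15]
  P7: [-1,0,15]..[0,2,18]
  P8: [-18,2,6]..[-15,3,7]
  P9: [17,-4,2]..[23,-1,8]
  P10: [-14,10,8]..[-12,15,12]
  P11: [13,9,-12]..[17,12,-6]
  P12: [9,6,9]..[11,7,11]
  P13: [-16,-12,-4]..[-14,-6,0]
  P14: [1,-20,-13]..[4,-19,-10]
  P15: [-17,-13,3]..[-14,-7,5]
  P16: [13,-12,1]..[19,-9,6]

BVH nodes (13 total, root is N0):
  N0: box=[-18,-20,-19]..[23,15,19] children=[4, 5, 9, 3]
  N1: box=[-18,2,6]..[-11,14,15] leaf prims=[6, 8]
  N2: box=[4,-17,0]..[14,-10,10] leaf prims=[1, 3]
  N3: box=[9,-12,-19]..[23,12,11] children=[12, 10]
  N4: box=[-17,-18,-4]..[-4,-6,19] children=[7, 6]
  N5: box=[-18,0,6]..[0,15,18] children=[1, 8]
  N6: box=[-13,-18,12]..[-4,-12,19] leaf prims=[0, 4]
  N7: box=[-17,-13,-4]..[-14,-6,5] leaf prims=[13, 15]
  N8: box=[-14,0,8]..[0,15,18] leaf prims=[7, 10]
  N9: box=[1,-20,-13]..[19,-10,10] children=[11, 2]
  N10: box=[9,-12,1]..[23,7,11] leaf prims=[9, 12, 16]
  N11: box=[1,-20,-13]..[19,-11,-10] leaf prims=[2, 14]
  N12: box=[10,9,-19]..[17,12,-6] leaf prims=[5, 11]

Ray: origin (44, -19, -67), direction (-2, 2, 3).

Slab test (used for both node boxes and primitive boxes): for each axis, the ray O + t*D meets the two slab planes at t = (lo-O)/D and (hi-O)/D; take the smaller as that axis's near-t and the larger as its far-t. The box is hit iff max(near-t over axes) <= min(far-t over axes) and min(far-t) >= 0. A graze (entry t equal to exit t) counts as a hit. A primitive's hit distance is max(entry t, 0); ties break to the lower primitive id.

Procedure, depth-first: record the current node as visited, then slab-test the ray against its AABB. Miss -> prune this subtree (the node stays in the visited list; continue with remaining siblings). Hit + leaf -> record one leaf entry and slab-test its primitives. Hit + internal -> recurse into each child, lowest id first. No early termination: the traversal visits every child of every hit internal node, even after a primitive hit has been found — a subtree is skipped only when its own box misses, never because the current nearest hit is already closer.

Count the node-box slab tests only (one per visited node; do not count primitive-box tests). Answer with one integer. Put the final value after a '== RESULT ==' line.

Walk:
N0 x:[21/2,31] y:[-1/2,17] z:[16,86/3] -> hit [16,17], descend [3, 4, 5, 9]
  N3 x:[21/2,35/2] y:[7/2,31/2] z:[16,26] -> miss, prune
  N4 x:[24,61/2] y:[1/2,13/2] z:[21,86/3] -> miss, prune
  N5 x:[22,31] y:[19/2,17] z:[73/3,85/3] -> miss, prune
  N9 x:[25/2,43/2] y:[-1/2,9/2] z:[18,77/3] -> miss, prune

5 AABB tests over nodes [0, 3, 4, 5, 9]; 0 leaves entered; closest miss.

== RESULT ==
5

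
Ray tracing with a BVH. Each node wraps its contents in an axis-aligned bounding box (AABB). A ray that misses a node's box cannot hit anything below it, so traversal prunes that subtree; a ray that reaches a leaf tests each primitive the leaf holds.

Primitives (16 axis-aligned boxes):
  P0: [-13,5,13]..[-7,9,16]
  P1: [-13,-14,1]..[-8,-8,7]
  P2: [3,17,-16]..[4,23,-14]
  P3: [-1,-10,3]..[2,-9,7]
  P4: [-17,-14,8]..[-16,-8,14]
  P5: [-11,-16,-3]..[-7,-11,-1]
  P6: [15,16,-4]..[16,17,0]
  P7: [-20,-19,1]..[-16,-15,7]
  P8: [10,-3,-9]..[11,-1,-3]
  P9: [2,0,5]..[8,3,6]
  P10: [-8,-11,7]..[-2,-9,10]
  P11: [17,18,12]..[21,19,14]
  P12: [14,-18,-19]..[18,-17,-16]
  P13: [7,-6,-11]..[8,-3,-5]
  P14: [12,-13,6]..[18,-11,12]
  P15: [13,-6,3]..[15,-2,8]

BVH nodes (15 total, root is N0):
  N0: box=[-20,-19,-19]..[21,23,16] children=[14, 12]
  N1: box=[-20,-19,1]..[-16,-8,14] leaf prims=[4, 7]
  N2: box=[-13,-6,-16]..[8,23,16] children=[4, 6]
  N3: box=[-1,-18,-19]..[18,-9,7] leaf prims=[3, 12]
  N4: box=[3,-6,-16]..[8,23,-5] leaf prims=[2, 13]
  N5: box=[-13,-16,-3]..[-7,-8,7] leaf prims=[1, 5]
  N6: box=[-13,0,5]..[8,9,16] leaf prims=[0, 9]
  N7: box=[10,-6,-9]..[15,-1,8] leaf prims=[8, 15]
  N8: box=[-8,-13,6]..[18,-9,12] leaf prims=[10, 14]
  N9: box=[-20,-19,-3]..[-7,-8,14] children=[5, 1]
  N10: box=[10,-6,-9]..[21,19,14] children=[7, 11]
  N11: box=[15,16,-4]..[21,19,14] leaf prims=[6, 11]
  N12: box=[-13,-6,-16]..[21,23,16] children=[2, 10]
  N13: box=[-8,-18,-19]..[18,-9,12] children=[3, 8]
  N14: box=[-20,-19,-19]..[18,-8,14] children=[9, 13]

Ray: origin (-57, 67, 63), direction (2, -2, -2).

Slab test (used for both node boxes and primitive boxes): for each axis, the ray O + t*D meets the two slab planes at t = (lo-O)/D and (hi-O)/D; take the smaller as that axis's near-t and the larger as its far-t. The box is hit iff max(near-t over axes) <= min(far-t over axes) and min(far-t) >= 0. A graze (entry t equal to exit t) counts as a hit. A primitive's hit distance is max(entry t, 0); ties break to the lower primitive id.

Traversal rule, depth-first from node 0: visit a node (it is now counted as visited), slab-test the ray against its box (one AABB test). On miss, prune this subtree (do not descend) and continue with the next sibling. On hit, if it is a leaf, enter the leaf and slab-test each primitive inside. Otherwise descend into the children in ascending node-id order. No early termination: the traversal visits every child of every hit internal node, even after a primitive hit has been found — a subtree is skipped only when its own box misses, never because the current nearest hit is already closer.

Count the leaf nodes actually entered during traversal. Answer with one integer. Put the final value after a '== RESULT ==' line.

Traverse from the root:
N0 x:[37/2,39] y:[22,43] z:[47/2,41] -> hit [47/2,39], descend [12, 14]
  N12 x:[22,39] y:[22,73/2] z:[47/2,79/2] -> hit [47/2,73/2], descend [2, 10]
    N2 x:[22,65/2] y:[22,73/2] z:[47/2,79/2] -> hit [47/2,65/2], descend [4, 6]
      N4 x:[30,65/2] y:[22,73/2] z:[34,79/2] -> miss, prune
      N6 x:[22,65/2] y:[29,67/2] z:[47/2,29] -> hit [29,29] leaf, test {P0(miss), P9(miss)}
    N10 x:[67/2,39] y:[24,73/2] z:[49/2,36] -> hit [67/2,36], descend [7, 11]
      N7 x:[67/2,36] y:[34,73/2] z:[55/2,36] -> hit [34,36] leaf, test {P8@t=34, P15(miss)}
      N11 x:[36,39] y:[24,51/2] z:[49/2,67/2] -> miss, prune
  N14 x:[37/2,75/2] y:[75/2,43] z:[49/2,41] -> hit [75/2,75/2], descend [9, 13]
    N9 x:[37/2,25] y:[75/2,43] z:[49/2,33] -> miss, prune
    N13 x:[49/2,75/2] y:[38,85/2] z:[51/2,41] -> miss, prune

order=[0, 12, 2, 4, 6, 10, 7, 11, 14, 9, 13]  |boxes|=11  |leaves|=2  hit=P8

== RESULT ==
2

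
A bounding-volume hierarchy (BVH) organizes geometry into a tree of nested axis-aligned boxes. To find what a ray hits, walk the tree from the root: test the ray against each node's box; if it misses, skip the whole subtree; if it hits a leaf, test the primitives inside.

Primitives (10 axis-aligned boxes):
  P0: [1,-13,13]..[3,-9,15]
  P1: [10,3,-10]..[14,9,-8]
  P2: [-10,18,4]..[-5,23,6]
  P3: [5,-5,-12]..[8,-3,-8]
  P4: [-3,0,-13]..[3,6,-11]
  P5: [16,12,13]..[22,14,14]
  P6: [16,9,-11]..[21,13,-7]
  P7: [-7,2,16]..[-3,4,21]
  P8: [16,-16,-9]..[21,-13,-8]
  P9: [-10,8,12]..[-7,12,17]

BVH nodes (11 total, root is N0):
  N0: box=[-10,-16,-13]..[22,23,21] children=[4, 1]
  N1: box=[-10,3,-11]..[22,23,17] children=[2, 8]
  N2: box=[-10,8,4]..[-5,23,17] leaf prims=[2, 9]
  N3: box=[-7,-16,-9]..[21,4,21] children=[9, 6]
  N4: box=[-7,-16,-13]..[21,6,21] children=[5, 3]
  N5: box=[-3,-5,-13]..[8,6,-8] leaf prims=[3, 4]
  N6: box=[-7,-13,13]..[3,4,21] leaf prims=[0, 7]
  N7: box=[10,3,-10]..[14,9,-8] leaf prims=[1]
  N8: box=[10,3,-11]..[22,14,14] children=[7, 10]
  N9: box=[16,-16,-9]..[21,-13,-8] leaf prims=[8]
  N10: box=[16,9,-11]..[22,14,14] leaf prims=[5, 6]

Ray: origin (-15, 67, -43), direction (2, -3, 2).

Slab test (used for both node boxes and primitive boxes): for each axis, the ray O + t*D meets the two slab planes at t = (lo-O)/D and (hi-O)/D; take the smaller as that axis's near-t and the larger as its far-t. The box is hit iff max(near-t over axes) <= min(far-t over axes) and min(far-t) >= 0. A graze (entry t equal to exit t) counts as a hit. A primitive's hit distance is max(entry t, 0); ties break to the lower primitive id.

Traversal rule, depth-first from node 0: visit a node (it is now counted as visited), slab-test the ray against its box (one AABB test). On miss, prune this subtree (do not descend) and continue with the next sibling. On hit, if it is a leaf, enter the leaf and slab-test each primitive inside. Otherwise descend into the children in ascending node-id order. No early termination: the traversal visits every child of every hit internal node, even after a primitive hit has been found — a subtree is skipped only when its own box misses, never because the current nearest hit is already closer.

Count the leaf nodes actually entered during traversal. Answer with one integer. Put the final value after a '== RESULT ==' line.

Walk:
N0 x:[5/2,37/2] y:[44/3,83/3] z:[15,32] -> hit [15,37/2], descend [1, 4]
  N1 x:[5/2,37/2] y:[44/3,64/3] z:[16,30] -> hit [16,37/2], descend [2, 8]
    N2 x:[5/2,5] y:[44/3,59/3] z:[47/2,30] -> miss, prune
    N8 x:[25/2,37/2] y:[53/3,64/3] z:[16,57/2] -> hit [53/3,37/2], descend [7, 10]
      N7 x:[25/2,29/2] y:[58/3,64/3] z:[33/2,35/2] -> miss, prune
      N10 x:[31/2,37/2] y:[53/3,58/3] z:[16,57/2] -> hit [53/3,37/2] leaf, test {P5(miss), P6@t=18}
  N4 x:[4,18] y:[61/3,83/3] z:[15,32] -> miss, prune

Summary -> nodes [0, 1, 2, 8, 7, 10, 4]; box-tests=7; leaf-entries=1; first=P6

== RESULT ==
1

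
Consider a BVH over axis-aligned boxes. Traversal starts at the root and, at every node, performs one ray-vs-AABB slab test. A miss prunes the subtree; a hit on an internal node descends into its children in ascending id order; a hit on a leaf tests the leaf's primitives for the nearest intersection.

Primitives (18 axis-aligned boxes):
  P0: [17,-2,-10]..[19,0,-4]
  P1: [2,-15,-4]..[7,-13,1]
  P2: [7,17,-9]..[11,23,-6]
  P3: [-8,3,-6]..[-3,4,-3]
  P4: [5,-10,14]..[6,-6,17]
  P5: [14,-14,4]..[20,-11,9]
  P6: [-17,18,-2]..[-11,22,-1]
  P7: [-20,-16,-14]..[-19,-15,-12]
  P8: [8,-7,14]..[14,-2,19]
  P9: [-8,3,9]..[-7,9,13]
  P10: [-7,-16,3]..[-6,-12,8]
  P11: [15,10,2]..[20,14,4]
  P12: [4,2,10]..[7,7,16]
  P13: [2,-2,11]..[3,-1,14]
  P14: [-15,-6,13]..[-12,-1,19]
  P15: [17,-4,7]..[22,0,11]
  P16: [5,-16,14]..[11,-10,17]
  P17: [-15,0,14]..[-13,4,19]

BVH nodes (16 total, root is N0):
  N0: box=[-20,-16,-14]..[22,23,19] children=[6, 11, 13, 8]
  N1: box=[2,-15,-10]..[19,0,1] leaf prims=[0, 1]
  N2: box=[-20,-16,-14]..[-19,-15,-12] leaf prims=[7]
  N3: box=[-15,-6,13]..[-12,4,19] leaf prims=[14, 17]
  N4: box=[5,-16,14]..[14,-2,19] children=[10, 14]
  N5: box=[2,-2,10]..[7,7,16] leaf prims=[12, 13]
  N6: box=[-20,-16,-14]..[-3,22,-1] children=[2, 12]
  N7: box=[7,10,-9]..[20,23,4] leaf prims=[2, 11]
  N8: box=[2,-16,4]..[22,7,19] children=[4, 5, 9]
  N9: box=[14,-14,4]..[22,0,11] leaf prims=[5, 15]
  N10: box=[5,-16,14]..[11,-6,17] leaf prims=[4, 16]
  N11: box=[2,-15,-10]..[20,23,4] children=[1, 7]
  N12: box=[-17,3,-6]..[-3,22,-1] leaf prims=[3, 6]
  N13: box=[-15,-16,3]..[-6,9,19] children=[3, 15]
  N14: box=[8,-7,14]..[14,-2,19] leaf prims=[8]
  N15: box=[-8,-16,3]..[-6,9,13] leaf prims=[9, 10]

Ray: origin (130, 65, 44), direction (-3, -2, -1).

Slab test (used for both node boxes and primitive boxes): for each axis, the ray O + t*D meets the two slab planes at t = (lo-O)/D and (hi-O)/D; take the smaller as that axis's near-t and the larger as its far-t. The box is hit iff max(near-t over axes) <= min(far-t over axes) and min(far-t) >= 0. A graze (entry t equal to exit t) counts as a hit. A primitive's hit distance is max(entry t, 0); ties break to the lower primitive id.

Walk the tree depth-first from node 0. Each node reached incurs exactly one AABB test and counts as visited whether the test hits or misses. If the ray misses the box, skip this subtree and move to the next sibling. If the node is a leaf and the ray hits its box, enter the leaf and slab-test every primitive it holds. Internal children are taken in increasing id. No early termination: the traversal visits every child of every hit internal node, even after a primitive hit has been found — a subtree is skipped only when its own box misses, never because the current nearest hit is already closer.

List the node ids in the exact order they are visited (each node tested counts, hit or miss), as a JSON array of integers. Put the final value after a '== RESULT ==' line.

Traverse from the root:
N0 x:[36,50] y:[21,81/2] z:[25,58] -> hit [36,81/2], descend [6, 8, 11, 13]
  N6 x:[133/3,50] y:[43/2,81/2] z:[45,58] -> miss, prune
  N8 x:[36,128/3] y:[29,81/2] z:[25,40] -> hit [36,40], descend [4, 5, 9]
    N4 x:[116/3,125/3] y:[67/2,81/2] z:[25,30] -> miss, prune
    N5 x:[41,128/3] y:[29,67/2] z:[28,34] -> miss, prune
    N9 x:[36,116/3] y:[65/2,79/2] z:[33,40] -> hit [36,116/3] leaf, test {P5@t=38, P15(miss)}
  N11 x:[110/3,128/3] y:[21,40] z:[40,54] -> hit [40,40], descend [1, 7]
    N1 x:[37,128/3] y:[65/2,40] z:[43,54] -> miss, prune
    N7 x:[110/3,41] y:[21,55/2] z:[40,53] -> miss, prune
  N13 x:[136/3,145/3] y:[28,81/2] z:[25,41] -> miss, prune

Visited [0, 6, 8, 4, 5, 9, 11, 1, 7, 13]. Tests: 10 box, 1 leaf. Nearest: P5.

== RESULT ==
[0, 6, 8, 4, 5, 9, 11, 1, 7, 13]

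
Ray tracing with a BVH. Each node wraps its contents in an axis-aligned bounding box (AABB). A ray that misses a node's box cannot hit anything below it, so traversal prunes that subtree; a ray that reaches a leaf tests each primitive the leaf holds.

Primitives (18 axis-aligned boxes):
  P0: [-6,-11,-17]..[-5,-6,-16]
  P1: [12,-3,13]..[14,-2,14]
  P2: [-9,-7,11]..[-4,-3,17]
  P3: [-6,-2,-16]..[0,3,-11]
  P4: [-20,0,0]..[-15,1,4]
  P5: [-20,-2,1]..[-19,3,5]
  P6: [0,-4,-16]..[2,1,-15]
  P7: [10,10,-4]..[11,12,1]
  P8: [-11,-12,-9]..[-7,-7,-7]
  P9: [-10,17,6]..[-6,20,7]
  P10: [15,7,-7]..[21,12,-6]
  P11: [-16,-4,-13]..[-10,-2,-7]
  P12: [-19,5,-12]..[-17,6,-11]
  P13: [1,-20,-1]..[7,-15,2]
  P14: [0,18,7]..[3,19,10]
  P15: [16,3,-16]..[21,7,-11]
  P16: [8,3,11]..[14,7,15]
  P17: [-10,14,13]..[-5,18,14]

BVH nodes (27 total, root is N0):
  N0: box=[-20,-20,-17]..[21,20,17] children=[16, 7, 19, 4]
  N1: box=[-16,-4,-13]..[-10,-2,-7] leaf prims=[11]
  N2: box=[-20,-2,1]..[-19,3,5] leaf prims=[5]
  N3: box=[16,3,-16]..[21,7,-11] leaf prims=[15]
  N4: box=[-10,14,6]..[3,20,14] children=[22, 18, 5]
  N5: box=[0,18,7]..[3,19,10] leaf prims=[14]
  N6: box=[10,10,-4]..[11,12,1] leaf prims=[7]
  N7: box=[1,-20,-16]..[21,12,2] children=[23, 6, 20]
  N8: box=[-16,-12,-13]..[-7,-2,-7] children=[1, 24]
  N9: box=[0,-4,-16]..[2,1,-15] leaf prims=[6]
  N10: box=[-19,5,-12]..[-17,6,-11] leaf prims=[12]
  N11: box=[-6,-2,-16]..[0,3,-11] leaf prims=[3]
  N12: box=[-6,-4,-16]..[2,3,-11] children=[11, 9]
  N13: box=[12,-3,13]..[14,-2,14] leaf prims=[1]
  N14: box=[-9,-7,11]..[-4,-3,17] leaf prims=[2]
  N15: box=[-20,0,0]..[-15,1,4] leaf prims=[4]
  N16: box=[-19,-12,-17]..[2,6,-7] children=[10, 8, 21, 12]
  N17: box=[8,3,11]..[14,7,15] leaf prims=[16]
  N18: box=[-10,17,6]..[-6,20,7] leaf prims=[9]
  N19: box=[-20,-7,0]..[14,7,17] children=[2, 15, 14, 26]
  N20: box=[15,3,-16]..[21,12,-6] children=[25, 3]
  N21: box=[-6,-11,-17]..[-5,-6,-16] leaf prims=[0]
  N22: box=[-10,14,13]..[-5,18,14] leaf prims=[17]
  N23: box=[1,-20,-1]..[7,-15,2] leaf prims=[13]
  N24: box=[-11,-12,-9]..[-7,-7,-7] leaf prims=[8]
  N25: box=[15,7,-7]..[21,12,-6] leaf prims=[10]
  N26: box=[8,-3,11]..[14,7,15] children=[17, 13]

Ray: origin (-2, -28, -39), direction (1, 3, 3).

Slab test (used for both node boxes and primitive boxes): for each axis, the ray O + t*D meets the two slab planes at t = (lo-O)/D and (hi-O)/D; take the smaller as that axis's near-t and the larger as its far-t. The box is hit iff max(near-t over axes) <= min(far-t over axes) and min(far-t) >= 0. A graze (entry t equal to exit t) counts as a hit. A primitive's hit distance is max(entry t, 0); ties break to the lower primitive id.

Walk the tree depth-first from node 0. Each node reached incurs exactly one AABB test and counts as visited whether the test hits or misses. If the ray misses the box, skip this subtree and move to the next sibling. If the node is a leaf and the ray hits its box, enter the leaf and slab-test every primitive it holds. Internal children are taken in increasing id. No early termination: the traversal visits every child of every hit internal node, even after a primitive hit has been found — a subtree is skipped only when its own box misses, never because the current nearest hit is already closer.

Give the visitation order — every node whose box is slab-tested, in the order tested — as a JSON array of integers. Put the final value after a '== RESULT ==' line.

Traverse from the root:
N0 x:[-18,23] y:[8/3,16] z:[22/3,56/3] -> hit [22/3,16], descend [4, 7, 16, 19]
  N4 x:[-8,5] y:[14,16] z:[15,53/3] -> miss, prune
  N7 x:[3,23] y:[8/3,40/3] z:[23/3,41/3] -> hit [23/3,40/3], descend [6, 20, 23]
    N6 x:[12,13] y:[38/3,40/3] z:[35/3,40/3] -> hit [38/3,13] leaf, test {P7@t=38/3}
    N20 x:[17,23] y:[31/3,40/3] z:[23/3,11] -> miss, prune
    N23 x:[3,9] y:[8/3,13/3] z:[38/3,41/3] -> miss, prune
  N16 x:[-17,4] y:[16/3,34/3] z:[22/3,32/3] -> miss, prune
  N19 x:[-18,16] y:[7,35/3] z:[13,56/3] -> miss, prune

Visited [0, 4, 7, 6, 20, 23, 16, 19]. Tests: 8 box, 1 leaf. Nearest: P7.

== RESULT ==
[0, 4, 7, 6, 20, 23, 16, 19]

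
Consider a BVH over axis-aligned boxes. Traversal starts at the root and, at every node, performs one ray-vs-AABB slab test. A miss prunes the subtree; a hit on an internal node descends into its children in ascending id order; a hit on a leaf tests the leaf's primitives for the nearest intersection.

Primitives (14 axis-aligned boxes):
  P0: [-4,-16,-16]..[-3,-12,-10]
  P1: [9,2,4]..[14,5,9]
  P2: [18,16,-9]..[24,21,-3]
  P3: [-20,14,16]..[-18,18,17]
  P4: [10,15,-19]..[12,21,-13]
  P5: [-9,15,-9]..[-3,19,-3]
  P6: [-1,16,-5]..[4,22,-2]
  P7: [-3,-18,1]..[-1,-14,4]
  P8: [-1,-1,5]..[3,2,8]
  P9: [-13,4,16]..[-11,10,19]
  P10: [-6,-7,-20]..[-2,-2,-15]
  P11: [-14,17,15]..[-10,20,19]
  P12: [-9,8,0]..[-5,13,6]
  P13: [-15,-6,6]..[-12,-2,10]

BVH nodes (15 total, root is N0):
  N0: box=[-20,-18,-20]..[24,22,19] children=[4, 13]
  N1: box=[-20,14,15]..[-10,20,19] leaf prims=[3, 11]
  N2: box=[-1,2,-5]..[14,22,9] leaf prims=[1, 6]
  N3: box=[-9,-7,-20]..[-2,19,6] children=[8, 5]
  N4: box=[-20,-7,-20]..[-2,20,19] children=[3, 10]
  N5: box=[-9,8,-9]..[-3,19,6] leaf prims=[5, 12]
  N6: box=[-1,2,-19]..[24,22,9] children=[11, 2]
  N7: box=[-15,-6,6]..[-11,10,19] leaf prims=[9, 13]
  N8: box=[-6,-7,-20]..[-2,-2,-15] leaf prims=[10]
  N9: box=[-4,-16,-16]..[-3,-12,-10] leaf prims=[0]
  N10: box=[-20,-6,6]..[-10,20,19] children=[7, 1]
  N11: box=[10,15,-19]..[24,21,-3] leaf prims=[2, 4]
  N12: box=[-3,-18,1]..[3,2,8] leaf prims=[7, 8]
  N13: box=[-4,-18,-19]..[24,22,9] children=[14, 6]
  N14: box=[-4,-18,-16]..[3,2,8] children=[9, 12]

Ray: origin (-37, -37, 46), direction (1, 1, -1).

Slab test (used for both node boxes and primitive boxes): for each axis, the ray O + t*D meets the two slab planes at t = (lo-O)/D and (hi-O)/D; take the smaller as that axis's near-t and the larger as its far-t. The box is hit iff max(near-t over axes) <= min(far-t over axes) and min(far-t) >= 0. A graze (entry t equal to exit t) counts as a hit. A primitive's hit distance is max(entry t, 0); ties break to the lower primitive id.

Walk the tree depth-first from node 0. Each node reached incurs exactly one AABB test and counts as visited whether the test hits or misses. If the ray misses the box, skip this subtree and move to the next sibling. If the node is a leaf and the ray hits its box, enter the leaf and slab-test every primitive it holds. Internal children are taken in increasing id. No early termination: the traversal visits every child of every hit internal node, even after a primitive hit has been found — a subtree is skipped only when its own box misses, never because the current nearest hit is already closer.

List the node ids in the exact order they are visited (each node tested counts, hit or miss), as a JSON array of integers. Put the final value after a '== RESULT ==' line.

Walk:
N0 x:[17,61] y:[19,59] z:[27,66] -> hit [27,59], descend [4, 13]
  N4 x:[17,35] y:[30,57] z:[27,66] -> hit [30,35], descend [3, 10]
    N3 x:[28,35] y:[30,56] z:[40,66] -> miss, prune
    N10 x:[17,27] y:[31,57] z:[27,40] -> miss, prune
  N13 x:[33,61] y:[19,59] z:[37,65] -> hit [37,59], descend [6, 14]
    N6 x:[36,61] y:[39,59] z:[37,65] -> hit [39,59], descend [2, 11]
      N2 x:[36,51] y:[39,59] z:[37,51] -> hit [39,51] leaf, test {P1(miss), P6(miss)}
      N11 x:[47,61] y:[52,58] z:[49,65] -> hit [52,58] leaf, test {P2@t=55, P4(miss)}
    N14 x:[33,40] y:[19,39] z:[38,62] -> hit [38,39], descend [9, 12]
      N9 x:[33,34] y:[21,25] z:[56,62] -> miss, prune
      N12 x:[34,40] y:[19,39] z:[38,45] -> hit [38,39] leaf, test {P7(miss), P8@t=38}

Visited [0, 4, 3, 10, 13, 6, 2, 11, 14, 9, 12]. Tests: 11 box, 3 leaf. Nearest: P8.

== RESULT ==
[0, 4, 3, 10, 13, 6, 2, 11, 14, 9, 12]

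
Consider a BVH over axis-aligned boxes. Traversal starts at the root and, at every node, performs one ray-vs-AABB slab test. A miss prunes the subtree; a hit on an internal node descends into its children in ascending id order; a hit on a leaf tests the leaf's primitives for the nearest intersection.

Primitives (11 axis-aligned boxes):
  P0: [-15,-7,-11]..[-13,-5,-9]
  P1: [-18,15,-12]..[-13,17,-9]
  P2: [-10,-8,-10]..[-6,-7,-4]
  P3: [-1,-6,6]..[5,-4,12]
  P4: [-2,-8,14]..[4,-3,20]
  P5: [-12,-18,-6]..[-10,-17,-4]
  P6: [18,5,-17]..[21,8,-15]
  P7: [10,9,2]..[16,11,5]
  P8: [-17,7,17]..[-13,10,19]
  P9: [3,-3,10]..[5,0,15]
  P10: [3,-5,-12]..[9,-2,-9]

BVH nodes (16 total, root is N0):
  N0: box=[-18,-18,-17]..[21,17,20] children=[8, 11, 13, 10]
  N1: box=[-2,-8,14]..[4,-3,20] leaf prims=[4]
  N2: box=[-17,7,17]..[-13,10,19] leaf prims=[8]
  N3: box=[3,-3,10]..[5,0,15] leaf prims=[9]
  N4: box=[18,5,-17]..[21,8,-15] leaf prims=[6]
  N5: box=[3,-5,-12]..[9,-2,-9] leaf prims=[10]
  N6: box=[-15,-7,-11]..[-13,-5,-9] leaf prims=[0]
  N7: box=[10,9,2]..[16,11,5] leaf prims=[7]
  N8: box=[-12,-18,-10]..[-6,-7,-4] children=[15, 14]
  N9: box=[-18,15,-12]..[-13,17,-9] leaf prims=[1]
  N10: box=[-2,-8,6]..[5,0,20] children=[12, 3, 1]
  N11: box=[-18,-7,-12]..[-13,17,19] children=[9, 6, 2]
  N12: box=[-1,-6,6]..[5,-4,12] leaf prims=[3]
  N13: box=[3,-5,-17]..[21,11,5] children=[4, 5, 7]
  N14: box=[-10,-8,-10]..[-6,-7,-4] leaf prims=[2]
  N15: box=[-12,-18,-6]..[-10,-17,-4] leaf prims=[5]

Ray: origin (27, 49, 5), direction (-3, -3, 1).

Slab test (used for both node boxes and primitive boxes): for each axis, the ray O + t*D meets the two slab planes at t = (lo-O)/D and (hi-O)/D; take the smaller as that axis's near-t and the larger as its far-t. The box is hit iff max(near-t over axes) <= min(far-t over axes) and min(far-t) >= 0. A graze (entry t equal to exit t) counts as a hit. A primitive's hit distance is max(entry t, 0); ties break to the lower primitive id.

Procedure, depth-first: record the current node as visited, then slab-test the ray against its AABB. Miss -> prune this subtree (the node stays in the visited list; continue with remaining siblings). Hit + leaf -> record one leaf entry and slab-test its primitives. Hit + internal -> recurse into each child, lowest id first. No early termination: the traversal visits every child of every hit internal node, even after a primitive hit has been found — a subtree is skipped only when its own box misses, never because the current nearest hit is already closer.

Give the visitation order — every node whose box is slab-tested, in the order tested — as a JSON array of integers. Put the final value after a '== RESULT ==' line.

Trace the traversal:
N0 x:[2,15] y:[32/3,67/3] z:[-22,15] -> hit [32/3,15], descend [8, 10, 11, 13]
  N8 x:[11,13] y:[56/3,67/3] z:[-15,-9] -> miss, prune
  N10 x:[22/3,29/3] y:[49/3,19] z:[1,15] -> miss, prune
  N11 x:[40/3,15] y:[32/3,56/3] z:[-17,14] -> hit [40/3,14], descend [2, 6, 9]
    N2 x:[40/3,44/3] y:[13,14] z:[12,14] -> hit [40/3,14] leaf, test {P8@t=40/3}
    N6 x:[40/3,14] y:[18,56/3] z:[-16,-14] -> miss, prune
    N9 x:[40/3,15] y:[32/3,34/3] z:[-17,-14] -> miss, prune
  N13 x:[2,8] y:[38/3,18] z:[-22,0] -> miss, prune

8 AABB tests over nodes [0, 8, 10, 11, 2, 6, 9, 13]; 1 leaf entered; closest P8.

== RESULT ==
[0, 8, 10, 11, 2, 6, 9, 13]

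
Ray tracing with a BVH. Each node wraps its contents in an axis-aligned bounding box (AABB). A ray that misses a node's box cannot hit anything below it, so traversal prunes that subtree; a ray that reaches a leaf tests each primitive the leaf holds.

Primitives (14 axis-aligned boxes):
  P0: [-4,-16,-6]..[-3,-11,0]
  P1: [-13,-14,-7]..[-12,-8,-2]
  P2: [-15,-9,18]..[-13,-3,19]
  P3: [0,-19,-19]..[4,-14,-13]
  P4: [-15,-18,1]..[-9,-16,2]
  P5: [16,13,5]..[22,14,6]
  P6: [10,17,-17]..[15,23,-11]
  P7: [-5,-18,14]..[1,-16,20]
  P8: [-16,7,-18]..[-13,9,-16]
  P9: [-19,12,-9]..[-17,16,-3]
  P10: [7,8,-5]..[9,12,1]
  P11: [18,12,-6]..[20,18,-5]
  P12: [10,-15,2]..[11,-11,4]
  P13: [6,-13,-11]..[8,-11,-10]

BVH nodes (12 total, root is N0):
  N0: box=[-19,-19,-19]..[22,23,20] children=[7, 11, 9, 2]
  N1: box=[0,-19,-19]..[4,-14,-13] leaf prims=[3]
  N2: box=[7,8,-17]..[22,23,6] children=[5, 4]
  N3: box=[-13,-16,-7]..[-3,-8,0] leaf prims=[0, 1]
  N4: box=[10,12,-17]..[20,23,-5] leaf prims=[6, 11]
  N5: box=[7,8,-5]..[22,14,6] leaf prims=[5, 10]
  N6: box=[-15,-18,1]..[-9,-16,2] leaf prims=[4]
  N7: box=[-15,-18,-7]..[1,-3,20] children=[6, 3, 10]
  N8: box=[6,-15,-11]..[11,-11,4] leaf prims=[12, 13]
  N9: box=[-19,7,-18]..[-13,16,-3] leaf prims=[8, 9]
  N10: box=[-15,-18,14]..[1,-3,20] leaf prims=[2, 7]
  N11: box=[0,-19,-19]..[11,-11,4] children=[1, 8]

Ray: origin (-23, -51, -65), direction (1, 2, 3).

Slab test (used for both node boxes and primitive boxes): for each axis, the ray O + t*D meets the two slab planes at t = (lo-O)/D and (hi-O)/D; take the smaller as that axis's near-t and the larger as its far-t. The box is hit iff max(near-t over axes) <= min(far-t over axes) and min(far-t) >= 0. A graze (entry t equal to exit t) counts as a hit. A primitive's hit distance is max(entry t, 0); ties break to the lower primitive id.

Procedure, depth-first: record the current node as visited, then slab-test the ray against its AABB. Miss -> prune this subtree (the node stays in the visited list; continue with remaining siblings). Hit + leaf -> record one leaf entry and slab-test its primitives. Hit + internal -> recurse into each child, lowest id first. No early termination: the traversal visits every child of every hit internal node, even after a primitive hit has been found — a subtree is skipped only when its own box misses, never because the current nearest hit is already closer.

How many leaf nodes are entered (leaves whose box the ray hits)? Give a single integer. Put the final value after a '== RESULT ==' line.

Traverse from the root:
N0 x:[4,45] y:[16,37] z:[46/3,85/3] -> hit [16,85/3], descend [2, 7, 9, 11]
  N2 x:[30,45] y:[59/2,37] z:[16,71/3] -> miss, prune
  N7 x:[8,24] y:[33/2,24] z:[58/3,85/3] -> hit [58/3,24], descend [3, 6, 10]
    N3 x:[10,20] y:[35/2,43/2] z:[58/3,65/3] -> hit [58/3,20] leaf, test {P0@t=59/3, P1(miss)}
    N6 x:[8,14] y:[33/2,35/2] z:[22,67/3] -> miss, prune
    N10 x:[8,24] y:[33/2,24] z:[79/3,85/3] -> miss, prune
  N9 x:[4,10] y:[29,67/2] z:[47/3,62/3] -> miss, prune
  N11 x:[23,34] y:[16,20] z:[46/3,23] -> miss, prune

order=[0, 2, 7, 3, 6, 10, 9, 11]  |boxes|=8  |leaves|=1  hit=P0

== RESULT ==
1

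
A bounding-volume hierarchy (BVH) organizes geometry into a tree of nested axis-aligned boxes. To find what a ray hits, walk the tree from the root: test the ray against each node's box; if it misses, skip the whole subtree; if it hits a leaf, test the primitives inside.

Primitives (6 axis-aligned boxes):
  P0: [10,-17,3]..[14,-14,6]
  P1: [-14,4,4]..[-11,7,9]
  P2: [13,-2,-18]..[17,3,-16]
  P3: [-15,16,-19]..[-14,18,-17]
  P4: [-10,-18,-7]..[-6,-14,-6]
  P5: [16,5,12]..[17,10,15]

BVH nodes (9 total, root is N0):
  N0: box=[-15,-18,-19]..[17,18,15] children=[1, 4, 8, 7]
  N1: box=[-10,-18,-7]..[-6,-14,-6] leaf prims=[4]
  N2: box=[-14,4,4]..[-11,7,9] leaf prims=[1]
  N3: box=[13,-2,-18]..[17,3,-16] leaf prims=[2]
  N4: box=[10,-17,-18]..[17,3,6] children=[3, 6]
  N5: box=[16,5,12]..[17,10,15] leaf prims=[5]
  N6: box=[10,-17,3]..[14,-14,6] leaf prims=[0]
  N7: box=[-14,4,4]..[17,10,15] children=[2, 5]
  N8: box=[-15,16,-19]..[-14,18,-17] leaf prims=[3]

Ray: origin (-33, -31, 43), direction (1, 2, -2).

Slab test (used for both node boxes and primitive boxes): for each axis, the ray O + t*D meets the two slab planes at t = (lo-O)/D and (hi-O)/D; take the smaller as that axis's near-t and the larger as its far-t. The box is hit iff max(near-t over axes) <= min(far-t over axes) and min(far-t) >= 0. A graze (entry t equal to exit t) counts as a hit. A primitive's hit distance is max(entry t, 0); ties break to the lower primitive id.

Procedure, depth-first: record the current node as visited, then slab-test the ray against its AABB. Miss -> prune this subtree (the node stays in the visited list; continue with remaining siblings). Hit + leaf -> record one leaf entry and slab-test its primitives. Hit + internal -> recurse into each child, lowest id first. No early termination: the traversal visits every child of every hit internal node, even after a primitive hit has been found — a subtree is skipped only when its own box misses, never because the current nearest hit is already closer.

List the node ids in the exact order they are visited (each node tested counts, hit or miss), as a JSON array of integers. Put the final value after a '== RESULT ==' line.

Walk:
N0 x:[18,50] y:[13/2,49/2] z:[14,31] -> hit [18,49/2], descend [1, 4, 7, 8]
  N1 x:[23,27] y:[13/2,17/2] z:[49/2,25] -> miss, prune
  N4 x:[43,50] y:[7,17] z:[37/2,61/2] -> miss, prune
  N7 x:[19,50] y:[35/2,41/2] z:[14,39/2] -> hit [19,39/2], descend [2, 5]
    N2 x:[19,22] y:[35/2,19] z:[17,39/2] -> hit [19,19] leaf, test {P1@t=19}
    N5 x:[49,50] y:[18,41/2] z:[14,31/2] -> miss, prune
  N8 x:[18,19] y:[47/2,49/2] z:[30,31] -> miss, prune

7 AABB tests over nodes [0, 1, 4, 7, 2, 5, 8]; 1 leaf entered; closest P1.

== RESULT ==
[0, 1, 4, 7, 2, 5, 8]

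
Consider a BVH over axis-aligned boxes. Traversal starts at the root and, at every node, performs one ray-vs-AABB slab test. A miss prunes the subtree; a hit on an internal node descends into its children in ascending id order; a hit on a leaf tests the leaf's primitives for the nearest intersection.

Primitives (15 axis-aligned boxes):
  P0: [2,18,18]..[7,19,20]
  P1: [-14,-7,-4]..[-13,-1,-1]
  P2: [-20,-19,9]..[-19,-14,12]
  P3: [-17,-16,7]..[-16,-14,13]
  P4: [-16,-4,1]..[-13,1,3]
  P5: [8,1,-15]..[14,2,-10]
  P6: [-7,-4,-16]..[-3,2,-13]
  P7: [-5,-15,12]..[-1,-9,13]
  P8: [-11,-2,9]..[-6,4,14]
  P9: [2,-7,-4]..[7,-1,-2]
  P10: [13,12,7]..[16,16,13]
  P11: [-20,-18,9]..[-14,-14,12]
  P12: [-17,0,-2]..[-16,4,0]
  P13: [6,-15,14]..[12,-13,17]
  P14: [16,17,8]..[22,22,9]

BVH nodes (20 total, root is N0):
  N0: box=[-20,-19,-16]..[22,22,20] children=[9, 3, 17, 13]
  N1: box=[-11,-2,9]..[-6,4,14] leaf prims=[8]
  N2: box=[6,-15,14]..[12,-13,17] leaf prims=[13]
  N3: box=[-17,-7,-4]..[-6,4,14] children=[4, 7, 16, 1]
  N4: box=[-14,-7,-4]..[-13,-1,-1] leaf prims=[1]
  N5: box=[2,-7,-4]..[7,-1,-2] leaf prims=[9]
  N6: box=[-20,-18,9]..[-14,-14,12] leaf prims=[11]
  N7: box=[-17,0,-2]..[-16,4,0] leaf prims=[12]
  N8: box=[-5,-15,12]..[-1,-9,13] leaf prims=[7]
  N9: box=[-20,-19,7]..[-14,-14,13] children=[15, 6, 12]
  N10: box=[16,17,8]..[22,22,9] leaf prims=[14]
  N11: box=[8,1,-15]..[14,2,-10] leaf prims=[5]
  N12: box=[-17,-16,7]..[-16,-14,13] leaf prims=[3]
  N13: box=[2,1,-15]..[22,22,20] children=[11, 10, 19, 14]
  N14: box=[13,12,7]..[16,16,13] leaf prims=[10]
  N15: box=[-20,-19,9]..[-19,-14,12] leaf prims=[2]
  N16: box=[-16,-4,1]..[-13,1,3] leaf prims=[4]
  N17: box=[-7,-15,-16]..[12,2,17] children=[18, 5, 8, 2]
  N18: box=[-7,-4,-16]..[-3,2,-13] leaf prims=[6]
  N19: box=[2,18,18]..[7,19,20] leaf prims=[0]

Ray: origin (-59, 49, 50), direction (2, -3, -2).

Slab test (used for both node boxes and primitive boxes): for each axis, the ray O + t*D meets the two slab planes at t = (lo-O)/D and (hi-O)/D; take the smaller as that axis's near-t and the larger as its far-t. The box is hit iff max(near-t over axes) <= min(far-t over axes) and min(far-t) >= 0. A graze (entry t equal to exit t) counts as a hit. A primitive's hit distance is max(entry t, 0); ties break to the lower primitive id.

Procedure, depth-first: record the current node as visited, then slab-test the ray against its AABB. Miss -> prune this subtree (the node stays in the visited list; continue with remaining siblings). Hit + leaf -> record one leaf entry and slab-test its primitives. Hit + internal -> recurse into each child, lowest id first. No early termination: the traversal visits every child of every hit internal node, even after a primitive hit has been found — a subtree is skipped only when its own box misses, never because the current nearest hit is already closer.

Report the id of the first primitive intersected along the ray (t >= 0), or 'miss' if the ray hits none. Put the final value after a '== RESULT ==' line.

Traverse from the root:
N0 x:[39/2,81/2] y:[9,68/3] z:[15,33] -> hit [39/2,68/3], descend [3, 9, 13, 17]
  N3 x:[21,53/2] y:[15,56/3] z:[18,27] -> miss, prune
  N9 x:[39/2,45/2] y:[21,68/3] z:[37/2,43/2] -> hit [21,43/2], descend [6, 12, 15]
    N6 x:[39/2,45/2] y:[21,67/3] z:[19,41/2] -> miss, prune
    N12 x:[21,43/2] y:[21,65/3] z:[37/2,43/2] -> hit [21,43/2] leaf, test {P3@t=21}
    N15 x:[39/2,20] y:[21,68/3] z:[19,41/2] -> miss, prune
  N13 x:[61/2,81/2] y:[9,16] z:[15,65/2] -> miss, prune
  N17 x:[26,71/2] y:[47/3,64/3] z:[33/2,33] -> miss, prune

Visited [0, 3, 9, 6, 12, 15, 13, 17]. Tests: 8 box, 1 leaf. Nearest: P3.

== RESULT ==
3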